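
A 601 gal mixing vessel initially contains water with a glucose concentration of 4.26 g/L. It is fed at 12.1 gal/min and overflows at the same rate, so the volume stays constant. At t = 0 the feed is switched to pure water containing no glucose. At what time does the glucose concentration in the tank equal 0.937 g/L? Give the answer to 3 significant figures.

Accumulation = in − out for the solute gives V dC/dt = Q(C_in − C), so τ = V/Q = 49.669 min.
C(t) = C_in + (C₀ − C_in) e^(−t/τ). Set C = 0.937 and solve for t:
e^(−t/τ) = (C − C_in)/(C₀ − C_in) = (0.937 − 0)/(4.26 − 0) = 0.21995
t = −τ ln(…) = 49.669 × 1.5143 = 75.216 min.

75.2 min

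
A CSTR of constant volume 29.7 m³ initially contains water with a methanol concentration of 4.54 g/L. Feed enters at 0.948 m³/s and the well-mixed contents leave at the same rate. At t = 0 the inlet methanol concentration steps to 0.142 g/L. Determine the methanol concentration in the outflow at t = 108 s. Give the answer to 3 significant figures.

Accumulation = in − out for the solute gives V dC/dt = Q(C_in − C).
Rewrite as dC/dt + C/τ = C_in/τ, τ = V/Q = 31.329 s.
Solution: C(t) = C_in + (C₀ − C_in) e^(−t/τ).
C(108) = 0.142 + (4.54 − 0.142)·e^(−108/31.329) = 0.142 + (4.3980)·0.031832 = 0.28200 g/L.

0.282 g/L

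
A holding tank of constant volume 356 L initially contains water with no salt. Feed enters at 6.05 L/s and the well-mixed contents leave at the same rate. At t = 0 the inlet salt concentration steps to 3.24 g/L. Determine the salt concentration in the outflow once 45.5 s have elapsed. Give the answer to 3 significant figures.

1.74 g/L

Transient balance on the dissolved component: V dC/dt = Q(C_in − C).
So dC/dt = (C_in − C)/τ with τ = V/Q = 356/6.05 = 58.843 s.
Solution: C(t) = C_in + (C₀ − C_in) e^(−t/τ).
C(45.5) = 3.24 + (0 − 3.24)·e^(−45.5/58.843) = 3.24 + (-3.2400)·0.46151 = 1.7447 g/L.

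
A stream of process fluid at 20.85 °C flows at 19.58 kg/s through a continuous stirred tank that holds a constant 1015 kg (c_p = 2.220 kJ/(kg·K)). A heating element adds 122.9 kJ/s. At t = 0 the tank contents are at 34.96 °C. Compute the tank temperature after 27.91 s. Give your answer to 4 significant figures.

30.26 °C

M c_p dT/dt = ṁ c_p (T_in − T) + Q̇.
Rearrange: dT/dt = (T_ss − T)/τ with τ = M/ṁ = 51.8386 s and T_ss = T_in + Q̇/(ṁ c_p) = 23.6774 °C.
This is linear first-order; T(t) = T_ss + (T₀ − T_ss) e^(−t/τ).
T(27.91) = 23.6774 + (11.2826)·e^(−27.91/51.8386) = 23.6774 + (11.2826)·0.583680 = 30.2628 °C.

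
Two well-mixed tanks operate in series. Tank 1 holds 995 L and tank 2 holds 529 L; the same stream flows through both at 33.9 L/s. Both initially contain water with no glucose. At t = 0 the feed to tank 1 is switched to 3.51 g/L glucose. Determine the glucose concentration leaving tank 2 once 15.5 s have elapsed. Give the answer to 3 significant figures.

0.566 g/L

Each tank obeys Vᵢ dCᵢ/dt = Q(Cᵢ₋₁ − Cᵢ), so τᵢ = Vᵢ/Q.
τ₁ = 995/33.9 = 29.351 s; τ₂ = 529/33.9 = 15.605 s.
Solving the cascade with C₁(0)=C₂(0)=0 gives C₂(t) = C_in[1 − (τ₁ e^(−t/τ₁) − τ₂ e^(−t/τ₂))/(τ₁ − τ₂)].
At t = 15.5: e^(−t/τ₁) = 0.58973, e^(−t/τ₂) = 0.37036.
C₂ = 3.51·[1 − (29.351·0.58973 − 15.605·0.37036)/(13.746)] = 3.51·0.16124 = 0.56595 g/L.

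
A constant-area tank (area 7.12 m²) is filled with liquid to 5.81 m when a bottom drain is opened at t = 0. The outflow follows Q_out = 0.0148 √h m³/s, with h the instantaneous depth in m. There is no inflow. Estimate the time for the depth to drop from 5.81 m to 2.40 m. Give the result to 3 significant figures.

A dh/dt = −Q_out = −0.0148 √h.
∫ h^(−1/2) dh = −(0.0148/A) ∫ dt, giving 2√h = 2√h₀ − (0.0148/A) t.
t = 2A(√h₀ − √h)/0.0148 = 2·7.12·(√5.81 − √2.40)/0.0148
  = 14.240 × (2.4104 − 1.5492) / 0.0148 = 828.61 s.

829 s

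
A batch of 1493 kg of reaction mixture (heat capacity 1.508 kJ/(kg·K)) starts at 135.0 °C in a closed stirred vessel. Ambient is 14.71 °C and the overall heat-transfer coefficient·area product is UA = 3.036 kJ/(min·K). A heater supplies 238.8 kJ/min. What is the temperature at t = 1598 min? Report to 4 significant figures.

98.19 °C

Heat balance on the well-mixed liquid: M c_p dT/dt = −UA(T − T_amb) + Q̇.
dT/dt = (T_ss − T)/τ with T_ss = T_amb + Q̇/UA = 14.71 + 238.8/3.036 = 93.3661 °C, τ = M c_p/UA = 1493·1.508/3.036 = 741.582 min.
Integrating: T(t) = T_ss + (T₀ − T_ss) e^(−t/τ).
T(1598) = 93.3661 + (41.6339)·0.115920 = 98.1923 °C.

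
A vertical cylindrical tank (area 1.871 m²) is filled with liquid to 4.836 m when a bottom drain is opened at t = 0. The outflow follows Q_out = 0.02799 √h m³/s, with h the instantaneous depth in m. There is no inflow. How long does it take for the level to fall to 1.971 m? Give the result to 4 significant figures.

106.3 s

A dh/dt = −Q_out = −0.02799 √h.
Separate and integrate: 2(√h − √h₀) = −(0.02799/A) t.
t = 2A(√h₀ − √h)/0.02799 = 2·1.871·(√4.836 − √1.971)/0.02799
  = 3.74200 × (2.19909 − 1.40392) / 0.02799 = 106.306 s.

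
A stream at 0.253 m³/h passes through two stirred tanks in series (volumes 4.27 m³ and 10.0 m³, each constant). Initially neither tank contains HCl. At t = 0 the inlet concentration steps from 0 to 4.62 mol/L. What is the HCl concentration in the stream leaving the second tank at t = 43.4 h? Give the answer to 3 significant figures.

2.19 mol/L

Species balance on tank i: dCᵢ/dt = (Cᵢ₋₁ − Cᵢ)/τᵢ with τᵢ = Vᵢ/Q.
τ₁ = 4.27/0.253 = 16.877 h; τ₂ = 10.0/0.253 = 39.526 h.
Solving the cascade with C₁(0)=C₂(0)=0 gives C₂(t) = C_in[1 − (τ₁ e^(−t/τ₁) − τ₂ e^(−t/τ₂))/(τ₁ − τ₂)].
At t = 43.4: e^(−t/τ₁) = 0.076423, e^(−t/τ₂) = 0.33353.
C₂ = 4.62·[1 − (16.877·0.076423 − 39.526·0.33353)/(-22.648)] = 4.62·0.47487 = 2.1939 mol/L.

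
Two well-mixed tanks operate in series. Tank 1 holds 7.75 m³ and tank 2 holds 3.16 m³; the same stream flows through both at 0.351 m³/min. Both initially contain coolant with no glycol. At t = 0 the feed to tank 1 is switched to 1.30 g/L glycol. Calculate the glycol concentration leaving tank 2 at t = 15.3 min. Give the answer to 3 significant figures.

Species balance on tank i: dCᵢ/dt = (Cᵢ₋₁ − Cᵢ)/τᵢ with τᵢ = Vᵢ/Q.
τ₁ = 7.75/0.351 = 22.080 min; τ₂ = 3.16/0.351 = 9.0028 min.
Solving the cascade with C₁(0)=C₂(0)=0 gives C₂(t) = C_in[1 − (τ₁ e^(−t/τ₁) − τ₂ e^(−t/τ₂))/(τ₁ − τ₂)].
At t = 15.3: e^(−t/τ₁) = 0.50010, e^(−t/τ₂) = 0.18278.
C₂ = 1.30·[1 − (22.080·0.50010 − 9.0028·0.18278)/(13.077)] = 1.30·0.28144 = 0.36587 g/L.

0.366 g/L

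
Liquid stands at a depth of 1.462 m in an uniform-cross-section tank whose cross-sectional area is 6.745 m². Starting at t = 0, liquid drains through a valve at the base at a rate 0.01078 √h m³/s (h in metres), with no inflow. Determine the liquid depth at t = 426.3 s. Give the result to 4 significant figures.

0.7542 m

With no inflow, A dh/dt = −0.01078 √h.
∫ h^(−1/2) dh = −(0.01078/A) ∫ dt, giving 2√h = 2√h₀ − (0.01078/A) t.
√h = √1.462 − 0.01078·426.3/(2·6.745) = 1.20913 − 0.340661 = 0.868471.
h = 0.868471² = 0.754242 m.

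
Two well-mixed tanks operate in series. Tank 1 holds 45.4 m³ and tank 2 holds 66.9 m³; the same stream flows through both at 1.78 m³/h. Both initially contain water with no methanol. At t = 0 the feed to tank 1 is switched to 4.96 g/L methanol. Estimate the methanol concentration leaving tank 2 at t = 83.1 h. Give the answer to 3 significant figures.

Time constants: τᵢ = Vᵢ/Q for each well-mixed tank.
τ₁ = 45.4/1.78 = 25.506 h; τ₂ = 66.9/1.78 = 37.584 h.
Solving the cascade with C₁(0)=C₂(0)=0 gives C₂(t) = C_in[1 − (τ₁ e^(−t/τ₁) − τ₂ e^(−t/τ₂))/(τ₁ − τ₂)].
At t = 83.1: e^(−t/τ₁) = 0.038461, e^(−t/τ₂) = 0.10959.
C₂ = 4.96·[1 − (25.506·0.038461 − 37.584·0.10959)/(-12.079)] = 4.96·0.74022 = 3.6715 g/L.

3.67 g/L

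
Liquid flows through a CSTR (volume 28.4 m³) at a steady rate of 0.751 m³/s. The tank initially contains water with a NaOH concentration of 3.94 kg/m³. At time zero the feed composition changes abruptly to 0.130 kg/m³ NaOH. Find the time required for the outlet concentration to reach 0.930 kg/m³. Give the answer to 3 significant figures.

Species balance on the tank: V dC/dt = Q(C_in − C), so τ = V/Q = 37.816 s.
C(t) = C_in + (C₀ − C_in) e^(−t/τ). Set C = 0.930 and solve for t:
e^(−t/τ) = (C − C_in)/(C₀ − C_in) = (0.930 − 0.130)/(3.94 − 0.130) = 0.20997
t = −τ ln(…) = 37.816 × 1.5608 = 59.023 s.

59.0 s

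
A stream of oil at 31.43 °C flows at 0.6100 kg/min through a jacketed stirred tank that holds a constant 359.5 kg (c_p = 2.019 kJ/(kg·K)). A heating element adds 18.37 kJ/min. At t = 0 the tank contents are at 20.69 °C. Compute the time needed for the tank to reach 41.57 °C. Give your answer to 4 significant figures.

990.8 min

Heat balance on the well-mixed liquid: M c_p dT/dt = ṁ c_p (T_in − T) + 18.37.
τ = M/ṁ = 589.344 min; T_ss = T_in + Q̇/(ṁ c_p) = 46.3457 °C.
T(t) = T_ss + (T₀ − T_ss) e^(−t/τ). Set T = 41.57:
e^(−t/τ) = (41.57 − 46.3457)/(20.69 − 46.3457) = 0.186145
t = −589.344 · ln(0.186145) = 990.823 min.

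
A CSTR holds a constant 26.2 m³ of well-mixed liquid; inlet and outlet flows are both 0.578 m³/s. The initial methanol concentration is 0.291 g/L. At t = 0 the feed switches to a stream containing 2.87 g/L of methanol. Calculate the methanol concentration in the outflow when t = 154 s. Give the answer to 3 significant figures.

2.78 g/L

Species balance on the tank: V dC/dt = Q(C_in − C).
So dC/dt = (C_in − C)/τ with τ = V/Q = 26.2/0.578 = 45.329 s.
This is linear first-order; C(t) = C_in + (C₀ − C_in) e^(−t/τ).
C(154) = 2.87 + (0.291 − 2.87)·e^(−154/45.329) = 2.87 + (-2.5790)·0.033460 = 2.7837 g/L.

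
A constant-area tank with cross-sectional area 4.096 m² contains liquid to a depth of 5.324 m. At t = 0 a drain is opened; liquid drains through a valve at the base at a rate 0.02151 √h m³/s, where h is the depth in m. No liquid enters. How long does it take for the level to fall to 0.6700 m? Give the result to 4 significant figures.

567.0 s

A dh/dt = −Q_out = −0.02151 √h.
Separate and integrate: 2(√h − √h₀) = −(0.02151/A) t.
t = 2A(√h₀ − √h)/0.02151 = 2·4.096·(√5.324 − √0.6700)/0.02151
  = 8.19200 × (2.30738 − 0.818535) / 0.02151 = 567.021 s.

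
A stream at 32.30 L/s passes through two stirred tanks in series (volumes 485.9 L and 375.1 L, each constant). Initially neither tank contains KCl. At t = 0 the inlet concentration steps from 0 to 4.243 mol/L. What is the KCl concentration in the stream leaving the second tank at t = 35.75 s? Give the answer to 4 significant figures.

Time constants: τᵢ = Vᵢ/Q for each well-mixed tank.
τ₁ = 485.9/32.30 = 15.0433 s; τ₂ = 375.1/32.30 = 11.6130 s.
Solving the cascade with C₁(0)=C₂(0)=0 gives C₂(t) = C_in[1 − (τ₁ e^(−t/τ₁) − τ₂ e^(−t/τ₂))/(τ₁ − τ₂)].
At t = 35.75: e^(−t/τ₁) = 0.0928782, e^(−t/τ₂) = 0.0460307.
C₂ = 4.243·[1 − (15.0433·0.0928782 − 11.6130·0.0460307)/(3.43034)] = 4.243·0.748525 = 3.17599 mol/L.

3.176 mol/L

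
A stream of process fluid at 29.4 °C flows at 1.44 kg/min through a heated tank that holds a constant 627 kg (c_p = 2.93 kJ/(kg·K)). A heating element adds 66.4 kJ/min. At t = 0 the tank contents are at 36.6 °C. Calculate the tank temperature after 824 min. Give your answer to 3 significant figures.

Unsteady energy balance on the tank contents: M c_p dT/dt = ṁ c_p (T_in − T) + 66.4.
Rearrange: dT/dt = (T_ss − T)/τ with τ = M/ṁ = 435.42 min and T_ss = T_in + Q̇/(ṁ c_p) = 45.138 °C.
Integrating: T(t) = T_ss + (T₀ − T_ss) e^(−t/τ).
T(824) = 45.138 + (-8.5376)·e^(−824/435.42) = 45.138 + (-8.5376)·0.15070 = 43.851 °C.

43.9 °C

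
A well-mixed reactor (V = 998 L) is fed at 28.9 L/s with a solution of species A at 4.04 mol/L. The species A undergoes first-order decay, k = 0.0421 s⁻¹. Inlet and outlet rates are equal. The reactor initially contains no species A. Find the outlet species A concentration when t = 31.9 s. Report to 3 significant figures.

1.48 mol/L

Accumulation = in − out − consumed: V dC/dt = Q C_in − Q C − k V C.
This is linear with rate a = Q/V + k = 0.071058 s⁻¹.
C_ss = Q C_in/(Q + kV) = 1.6464 mol/L; C(t) = C_ss + (C₀ − C_ss) e^(−a t).
C(31.9) = 1.6464 + (-1.6464)·e^(−0.071058·31.9) = 1.6464 + (-1.6464)·0.10365 = 1.4758 mol/L.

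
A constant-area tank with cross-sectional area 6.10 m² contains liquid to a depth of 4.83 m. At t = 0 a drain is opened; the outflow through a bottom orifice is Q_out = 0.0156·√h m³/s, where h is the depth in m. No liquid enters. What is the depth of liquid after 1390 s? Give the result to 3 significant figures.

0.177 m

A dh/dt = −Q_out = −0.0156 √h.
Separate and integrate: 2(√h − √h₀) = −(0.0156/A) t.
√h = √4.83 − 0.0156·1390/(2·6.10) = 2.1977 − 1.7774 = 0.42035.
h = 0.42035² = 0.17669 m.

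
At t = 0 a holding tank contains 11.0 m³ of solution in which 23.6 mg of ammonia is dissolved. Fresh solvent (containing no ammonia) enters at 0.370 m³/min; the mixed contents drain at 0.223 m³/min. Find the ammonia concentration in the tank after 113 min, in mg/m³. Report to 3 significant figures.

Total volume: dV/dt = Q_in − Q_out = 0.14700 m³/min, so V(t) = 11.0 + 0.14700 t and V(113) = 27.611 m³.
Solute balance: dm/dt = 0 − Q_out C = −Q_out m/V(t).
dm/m = −Q_out dt/(V₀ + 0.14700 t); integrating gives ln(m/m₀) = −(Q_out/(Q_in−Q_out)) ln(V/V₀).
m = m₀ (V₀/V)^(Q_out/(Q_in−Q_out)) = 23.6 × (11.0/27.611)^(1.5170) = 5.8423 mg.
C = m/V = 5.8423/27.611 = 0.21159 mg/m³.

0.212 mg/m³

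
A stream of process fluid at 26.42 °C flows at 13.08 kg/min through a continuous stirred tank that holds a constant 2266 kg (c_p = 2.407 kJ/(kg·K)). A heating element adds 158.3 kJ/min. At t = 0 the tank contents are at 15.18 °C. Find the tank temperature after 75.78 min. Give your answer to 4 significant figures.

M c_p dT/dt = ṁ c_p (T_in − T) + Q̇.
Rearrange: dT/dt = (T_ss − T)/τ with τ = M/ṁ = 173.242 min and T_ss = T_in + Q̇/(ṁ c_p) = 31.4480 °C.
This is linear first-order; T(t) = T_ss + (T₀ − T_ss) e^(−t/τ).
T(75.78) = 31.4480 + (-16.2680)·e^(−75.78/173.242) = 31.4480 + (-16.2680)·0.645698 = 20.9438 °C.

20.94 °C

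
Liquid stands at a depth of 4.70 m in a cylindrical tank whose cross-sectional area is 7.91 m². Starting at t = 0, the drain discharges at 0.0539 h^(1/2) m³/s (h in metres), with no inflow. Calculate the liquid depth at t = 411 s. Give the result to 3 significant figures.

A dh/dt = −Q_out = −0.0539 √h.
This is separable: 2 d(√h)/dt = −0.0539/A, so √h = √h₀ − (0.0539/(2A)) t.
√h = √4.70 − 0.0539·411/(2·7.91) = 2.1679 − 1.4003 = 0.76764.
h = 0.76764² = 0.58927 m.

0.589 m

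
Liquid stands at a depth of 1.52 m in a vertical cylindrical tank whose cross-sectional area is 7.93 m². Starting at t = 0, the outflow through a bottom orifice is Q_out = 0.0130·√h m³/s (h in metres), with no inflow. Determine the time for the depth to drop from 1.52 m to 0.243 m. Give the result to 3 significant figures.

With no inflow, A dh/dt = −0.0130 √h.
This is separable: 2 d(√h)/dt = −0.0130/A, so √h = √h₀ − (0.0130/(2A)) t.
t = 2A(√h₀ − √h)/0.0130 = 2·7.93·(√1.52 − √0.243)/0.0130
  = 15.860 × (1.2329 − 0.49295) / 0.0130 = 902.72 s.

903 s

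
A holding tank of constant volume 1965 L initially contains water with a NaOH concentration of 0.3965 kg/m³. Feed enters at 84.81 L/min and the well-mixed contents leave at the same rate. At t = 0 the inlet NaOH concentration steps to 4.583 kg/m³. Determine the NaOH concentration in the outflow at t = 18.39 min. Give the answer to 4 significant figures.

2.690 kg/m³

Species balance on the tank: V dC/dt = Q(C_in − C).
So dC/dt = (C_in − C)/τ with τ = V/Q = 1965/84.81 = 23.1694 min.
Integrating: C(t) = C_in + (C₀ − C_in) e^(−t/τ).
C(18.39) = 4.583 + (0.3965 − 4.583)·e^(−18.39/23.1694) = 4.583 + (-4.18650)·0.452161 = 2.69003 kg/m³.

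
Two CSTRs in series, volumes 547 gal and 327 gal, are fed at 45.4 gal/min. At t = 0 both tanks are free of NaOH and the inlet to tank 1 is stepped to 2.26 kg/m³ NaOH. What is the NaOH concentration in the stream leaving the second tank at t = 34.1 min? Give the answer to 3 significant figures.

Each tank obeys Vᵢ dCᵢ/dt = Q(Cᵢ₋₁ − Cᵢ), so τᵢ = Vᵢ/Q.
τ₁ = 547/45.4 = 12.048 min; τ₂ = 327/45.4 = 7.2026 min.
Tank 1: C₁ = C_in(1 − e^(−t/τ₁)). Tank 2 (τ₁ ≠ τ₂): C₂ = C_in[1 − (τ₁ e^(−t/τ₁) − τ₂ e^(−t/τ₂))/(τ₁ − τ₂)].
At t = 34.1: e^(−t/τ₁) = 0.058999, e^(−t/τ₂) = 0.0087880.
C₂ = 2.26·[1 − (12.048·0.058999 − 7.2026·0.0087880)/(4.8458)] = 2.26·0.86637 = 1.9580 kg/m³.

1.96 kg/m³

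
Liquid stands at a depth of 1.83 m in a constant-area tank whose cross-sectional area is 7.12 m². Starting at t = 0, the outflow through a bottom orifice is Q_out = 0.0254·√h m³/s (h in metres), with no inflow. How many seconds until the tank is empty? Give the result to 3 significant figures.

758 s

Unsteady balance on liquid volume: A dh/dt = −0.0254 √h.
∫ h^(−1/2) dh = −(0.0254/A) ∫ dt, giving 2√h = 2√h₀ − (0.0254/A) t.
Set h = 0: 2√h₀ = (0.0254/A) t_empty ⇒ t_empty = 2A√h₀/0.0254.
t_empty = 2·7.12·√1.83/0.0254 = 14.240·1.3528/0.0254 = 758.41 s.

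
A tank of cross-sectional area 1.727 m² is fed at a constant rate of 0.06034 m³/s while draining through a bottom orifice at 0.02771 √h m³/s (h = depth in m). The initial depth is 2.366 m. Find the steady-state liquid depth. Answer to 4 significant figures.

A dh/dt = Q_in − 0.02771 √h. Steady state requires inflow = outflow:
Q_in = 0.02771 √h_ss ⇒ √h_ss = 0.06034/0.02771 = 2.17755.
h_ss = 2.17755² = 4.74174 m. (Since h₀ = 2.366 m < h_ss, the level will rise toward this value.)

4.742 m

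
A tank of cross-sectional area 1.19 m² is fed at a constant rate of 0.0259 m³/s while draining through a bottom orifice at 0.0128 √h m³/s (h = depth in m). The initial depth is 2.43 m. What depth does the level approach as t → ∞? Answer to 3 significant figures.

4.09 m

Level balance: A dh/dt = 0.0259 − 0.0128 √h. Setting dh/dt = 0:
Q_in = 0.0128 √h_ss ⇒ √h_ss = 0.0259/0.0128 = 2.0234.
h_ss = 2.0234² = 4.0943 m. (Since h₀ = 2.43 m < h_ss, the level will rise toward this value.)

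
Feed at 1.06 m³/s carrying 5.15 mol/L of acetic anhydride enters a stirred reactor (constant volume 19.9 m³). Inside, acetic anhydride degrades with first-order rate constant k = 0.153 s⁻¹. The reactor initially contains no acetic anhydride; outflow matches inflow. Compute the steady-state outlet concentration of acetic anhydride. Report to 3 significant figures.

1.33 mol/L

Species balance: V dC/dt = Q C_in − Q C − k V C.
At steady state: 0 = Q C_in − (Q + kV) C_ss, so C_ss = Q C_in/(Q + kV).
C_ss = 1.06·5.15/(1.06 + 0.153·19.9) = 5.4590/4.1047 = 1.3299 mol/L.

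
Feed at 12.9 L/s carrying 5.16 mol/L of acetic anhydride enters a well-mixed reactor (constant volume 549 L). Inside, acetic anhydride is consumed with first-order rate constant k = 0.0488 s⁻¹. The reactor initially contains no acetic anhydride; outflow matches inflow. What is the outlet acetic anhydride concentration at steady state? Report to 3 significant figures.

1.68 mol/L

Accumulation = in − out − consumed: V dC/dt = Q C_in − Q C − k V C.
At steady state: 0 = Q C_in − (Q + kV) C_ss, so C_ss = Q C_in/(Q + kV).
C_ss = 12.9·5.16/(12.9 + 0.0488·549) = 66.564/39.691 = 1.6770 mol/L.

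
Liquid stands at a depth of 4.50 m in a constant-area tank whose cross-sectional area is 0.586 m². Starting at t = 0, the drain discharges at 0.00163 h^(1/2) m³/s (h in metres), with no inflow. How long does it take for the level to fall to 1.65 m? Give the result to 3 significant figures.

602 s

Accumulation of liquid (constant cross-section A): A dh/dt = −0.00163 √h.
∫ h^(−1/2) dh = −(0.00163/A) ∫ dt, giving 2√h = 2√h₀ − (0.00163/A) t.
t = 2A(√h₀ − √h)/0.00163 = 2·0.586·(√4.50 − √1.65)/0.00163
  = 1.1720 × (2.1213 − 1.2845) / 0.00163 = 601.67 s.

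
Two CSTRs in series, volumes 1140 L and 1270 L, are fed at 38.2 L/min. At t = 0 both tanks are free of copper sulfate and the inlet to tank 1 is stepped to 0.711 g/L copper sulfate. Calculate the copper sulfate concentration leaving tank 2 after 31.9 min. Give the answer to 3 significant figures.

0.191 g/L

Time constants: τᵢ = Vᵢ/Q for each well-mixed tank.
τ₁ = 1140/38.2 = 29.843 min; τ₂ = 1270/38.2 = 33.246 min.
Solving the cascade with C₁(0)=C₂(0)=0 gives C₂(t) = C_in[1 − (τ₁ e^(−t/τ₁) − τ₂ e^(−t/τ₂))/(τ₁ − τ₂)].
At t = 31.9: e^(−t/τ₁) = 0.34338, e^(−t/τ₂) = 0.38308.
C₂ = 0.711·[1 − (29.843·0.34338 − 33.246·0.38308)/(-3.4031)] = 0.711·0.26875 = 0.19108 g/L.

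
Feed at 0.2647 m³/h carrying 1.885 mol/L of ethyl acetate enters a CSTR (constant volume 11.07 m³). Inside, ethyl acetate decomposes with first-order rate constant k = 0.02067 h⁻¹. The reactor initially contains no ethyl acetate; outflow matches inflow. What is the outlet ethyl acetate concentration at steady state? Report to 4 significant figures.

V dC/dt = Q(C_in − C) − k V C.
At steady state: 0 = Q C_in − (Q + kV) C_ss, so C_ss = Q C_in/(Q + kV).
C_ss = 0.2647·1.885/(0.2647 + 0.02067·11.07) = 0.498960/0.493517 = 1.01103 mol/L.

1.011 mol/L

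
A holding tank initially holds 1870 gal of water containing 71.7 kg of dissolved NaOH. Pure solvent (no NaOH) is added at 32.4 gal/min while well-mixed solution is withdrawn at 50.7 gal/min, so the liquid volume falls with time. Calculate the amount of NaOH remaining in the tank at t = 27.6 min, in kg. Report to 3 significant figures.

30.0 kg

Let m(t) be the amount of NaOH. Volume: V(t) = V₀ + (Q_in − Q_out) t = 1870 − 18.300 t; V(27.6) = 1364.9 gal.
No NaOH enters, so dm/dt = −Q_out · (m/V).
Separate: dm/m = −Q_out dt/V(t) ⇒ ln(m/m₀) = −(Q_out/(Q_in−Q_out)) ln(V/V₀).
m = m₀ (V₀/V)^(Q_out/(Q_in−Q_out)) = 71.7 × (1870/1364.9)^(-2.7705) = 29.971 kg.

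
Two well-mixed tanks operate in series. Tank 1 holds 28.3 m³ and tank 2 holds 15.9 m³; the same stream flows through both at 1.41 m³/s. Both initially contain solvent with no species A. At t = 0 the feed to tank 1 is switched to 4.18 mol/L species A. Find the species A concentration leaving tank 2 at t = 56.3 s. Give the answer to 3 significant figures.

3.64 mol/L

Species balance on tank i: dCᵢ/dt = (Cᵢ₋₁ − Cᵢ)/τᵢ with τᵢ = Vᵢ/Q.
τ₁ = 28.3/1.41 = 20.071 s; τ₂ = 15.9/1.41 = 11.277 s.
Tank 1: C₁ = C_in(1 − e^(−t/τ₁)). Tank 2 (τ₁ ≠ τ₂): C₂ = C_in[1 − (τ₁ e^(−t/τ₁) − τ₂ e^(−t/τ₂))/(τ₁ − τ₂)].
At t = 56.3: e^(−t/τ₁) = 0.060504, e^(−t/τ₂) = 0.0067877.
C₂ = 4.18·[1 − (20.071·0.060504 − 11.277·0.0067877)/(8.7943)] = 4.18·0.87062 = 3.6392 mol/L.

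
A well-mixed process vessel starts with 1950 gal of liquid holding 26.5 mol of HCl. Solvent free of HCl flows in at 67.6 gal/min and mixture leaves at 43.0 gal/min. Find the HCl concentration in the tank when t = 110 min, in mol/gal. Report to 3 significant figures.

Let m(t) be the amount of HCl. Volume: V(t) = V₀ + (Q_in − Q_out) t = 1950 + 24.600 t; V(110) = 4656.0 gal.
No HCl enters, so dm/dt = −Q_out · (m/V).
Separate: dm/m = −Q_out dt/V(t) ⇒ ln(m/m₀) = −(Q_out/(Q_in−Q_out)) ln(V/V₀).
m = m₀ (V₀/V)^(Q_out/(Q_in−Q_out)) = 26.5 × (1950/4656.0)^(1.7480) = 5.7883 mol.
C = m/V = 5.7883/4656.0 = 0.0012432 mol/gal.

0.00124 mol/gal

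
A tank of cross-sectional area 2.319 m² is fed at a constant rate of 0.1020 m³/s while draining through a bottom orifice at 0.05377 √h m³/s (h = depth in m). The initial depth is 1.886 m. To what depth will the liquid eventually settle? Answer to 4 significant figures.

A dh/dt = Q_in − 0.05377 √h. Steady state requires inflow = outflow:
Q_in = 0.05377 √h_ss ⇒ √h_ss = 0.1020/0.05377 = 1.89697.
h_ss = 1.89697² = 3.59849 m. (Since h₀ = 1.886 m < h_ss, the level will rise toward this value.)

3.598 m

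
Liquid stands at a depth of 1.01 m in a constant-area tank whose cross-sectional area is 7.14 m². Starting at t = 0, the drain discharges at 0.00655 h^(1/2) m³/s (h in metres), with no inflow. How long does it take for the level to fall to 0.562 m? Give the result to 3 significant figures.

557 s

A dh/dt = −Q_out = −0.00655 √h.
Separate and integrate: 2(√h − √h₀) = −(0.00655/A) t.
t = 2A(√h₀ − √h)/0.00655 = 2·7.14·(√1.01 − √0.562)/0.00655
  = 14.280 × (1.0050 − 0.74967) / 0.00655 = 556.64 s.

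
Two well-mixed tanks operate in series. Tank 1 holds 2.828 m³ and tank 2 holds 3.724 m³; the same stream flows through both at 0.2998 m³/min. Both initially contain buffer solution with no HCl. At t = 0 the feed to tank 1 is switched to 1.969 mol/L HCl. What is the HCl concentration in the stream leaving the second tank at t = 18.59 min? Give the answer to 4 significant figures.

1.003 mol/L

Species balance on tank i: dCᵢ/dt = (Cᵢ₋₁ − Cᵢ)/τᵢ with τᵢ = Vᵢ/Q.
τ₁ = 2.828/0.2998 = 9.43296 min; τ₂ = 3.724/0.2998 = 12.4216 min.
Tank 1: C₁ = C_in(1 − e^(−t/τ₁)). Tank 2 (τ₁ ≠ τ₂): C₂ = C_in[1 − (τ₁ e^(−t/τ₁) − τ₂ e^(−t/τ₂))/(τ₁ − τ₂)].
At t = 18.59: e^(−t/τ₁) = 0.139352, e^(−t/τ₂) = 0.223893.
C₂ = 1.969·[1 − (9.43296·0.139352 − 12.4216·0.223893)/(-2.98866)] = 1.969·0.509273 = 1.00276 mol/L.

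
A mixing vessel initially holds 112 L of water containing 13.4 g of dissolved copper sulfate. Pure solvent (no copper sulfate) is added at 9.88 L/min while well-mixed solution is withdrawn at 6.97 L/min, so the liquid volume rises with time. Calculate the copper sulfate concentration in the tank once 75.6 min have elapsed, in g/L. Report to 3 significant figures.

Total volume: dV/dt = Q_in − Q_out = 2.9100 L/min, so V(t) = 112 + 2.9100 t and V(75.6) = 332.00 L.
Species balance (pure solvent in): dm/dt = −Q_out · m/V(t).
Separate: dm/m = −Q_out dt/V(t) ⇒ ln(m/m₀) = −(Q_out/(Q_in−Q_out)) ln(V/V₀).
m = m₀ (V₀/V)^(Q_out/(Q_in−Q_out)) = 13.4 × (112/332.00)^(2.3952) = 0.99261 g.
C = m/V = 0.99261/332.00 = 0.0029898 g/L.

0.00299 g/L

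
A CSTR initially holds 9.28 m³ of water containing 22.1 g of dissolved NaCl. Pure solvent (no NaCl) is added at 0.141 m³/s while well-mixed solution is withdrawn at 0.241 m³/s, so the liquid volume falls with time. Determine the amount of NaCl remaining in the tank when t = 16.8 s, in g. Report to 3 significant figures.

13.7 g

Let m(t) be the amount of NaCl. Volume: V(t) = V₀ + (Q_in − Q_out) t = 9.28 − 0.10000 t; V(16.8) = 7.6000 m³.
Species balance (pure solvent in): dm/dt = −Q_out · m/V(t).
Separate: dm/m = −Q_out dt/V(t) ⇒ ln(m/m₀) = −(Q_out/(Q_in−Q_out)) ln(V/V₀).
m = m₀ (V₀/V)^(Q_out/(Q_in−Q_out)) = 22.1 × (9.28/7.6000)^(-2.4100) = 13.657 g.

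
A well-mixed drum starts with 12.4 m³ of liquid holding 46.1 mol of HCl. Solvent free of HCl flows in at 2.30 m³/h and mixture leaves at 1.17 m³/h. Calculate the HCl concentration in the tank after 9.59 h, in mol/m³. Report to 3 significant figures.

1.04 mol/m³

Total volume: dV/dt = Q_in − Q_out = 1.1300 m³/h, so V(t) = 12.4 + 1.1300 t and V(9.59) = 23.237 m³.
No HCl enters, so dm/dt = −Q_out · (m/V).
dm/m = −Q_out dt/(V₀ + 1.1300 t); integrating gives ln(m/m₀) = −(Q_out/(Q_in−Q_out)) ln(V/V₀).
m = m₀ (V₀/V)^(Q_out/(Q_in−Q_out)) = 46.1 × (12.4/23.237)^(1.0354) = 24.060 mol.
C = m/V = 24.060/23.237 = 1.0354 mol/m³.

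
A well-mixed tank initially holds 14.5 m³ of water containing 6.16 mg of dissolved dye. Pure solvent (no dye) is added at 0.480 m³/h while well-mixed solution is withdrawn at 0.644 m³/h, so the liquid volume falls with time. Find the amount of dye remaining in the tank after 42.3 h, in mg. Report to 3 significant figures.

Total volume: dV/dt = Q_in − Q_out = -0.16400 m³/h, so V(t) = 14.5 − 0.16400 t and V(42.3) = 7.5628 m³.
Solute balance: dm/dt = 0 − Q_out C = −Q_out m/V(t).
dm/m = −Q_out dt/(V₀ − 0.16400 t); integrating gives ln(m/m₀) = −(Q_out/(Q_in−Q_out)) ln(V/V₀).
m = m₀ (V₀/V)^(Q_out/(Q_in−Q_out)) = 6.16 × (14.5/7.5628)^(-3.9268) = 0.47811 mg.

0.478 mg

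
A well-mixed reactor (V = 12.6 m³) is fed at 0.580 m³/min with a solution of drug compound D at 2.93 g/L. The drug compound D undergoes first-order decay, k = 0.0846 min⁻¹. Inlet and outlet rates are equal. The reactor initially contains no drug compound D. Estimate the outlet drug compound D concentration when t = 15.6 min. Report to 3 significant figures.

Species balance: V dC/dt = Q C_in − Q C − k V C.
This is linear with rate a = Q/V + k = 0.13063 min⁻¹.
C_ss = Q C_in/(Q + kV) = 1.0325 g/L; C(t) = C_ss + (C₀ − C_ss) e^(−a t).
C(15.6) = 1.0325 + (-1.0325)·e^(−0.13063·15.6) = 1.0325 + (-1.0325)·0.13031 = 0.89793 g/L.

0.898 g/L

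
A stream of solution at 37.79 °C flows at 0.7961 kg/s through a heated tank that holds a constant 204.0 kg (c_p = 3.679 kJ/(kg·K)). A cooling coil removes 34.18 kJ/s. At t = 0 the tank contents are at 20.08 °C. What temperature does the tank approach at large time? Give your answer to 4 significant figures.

26.12 °C

M c_p dT/dt = ṁ c_p (T_in − T) − Q̇.
At steady state dT/dt = 0 ⇒ T_ss = T_in − Q̇/(ṁ c_p) = 37.79 − 34.18/(0.7961·3.679) = 26.1199 °C.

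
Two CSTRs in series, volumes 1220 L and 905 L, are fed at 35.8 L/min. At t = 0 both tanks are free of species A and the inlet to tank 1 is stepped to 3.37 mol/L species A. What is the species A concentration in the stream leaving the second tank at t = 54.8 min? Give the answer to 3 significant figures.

1.86 mol/L

Species balance on tank i: dCᵢ/dt = (Cᵢ₋₁ − Cᵢ)/τᵢ with τᵢ = Vᵢ/Q.
τ₁ = 1220/35.8 = 34.078 min; τ₂ = 905/35.8 = 25.279 min.
Solving the cascade with C₁(0)=C₂(0)=0 gives C₂(t) = C_in[1 − (τ₁ e^(−t/τ₁) − τ₂ e^(−t/τ₂))/(τ₁ − τ₂)].
At t = 54.8: e^(−t/τ₁) = 0.20027, e^(−t/τ₂) = 0.11443.
C₂ = 3.37·[1 − (34.078·0.20027 − 25.279·0.11443)/(8.7989)] = 3.37·0.55310 = 1.8639 mol/L.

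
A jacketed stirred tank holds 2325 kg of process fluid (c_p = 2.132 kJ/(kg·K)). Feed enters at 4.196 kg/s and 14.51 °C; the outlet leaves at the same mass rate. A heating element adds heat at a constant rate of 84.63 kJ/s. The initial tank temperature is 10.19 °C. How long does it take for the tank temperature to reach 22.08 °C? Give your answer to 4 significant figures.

First-law balance (no shaft work): M c_p dT/dt = ṁ c_p (T_in − T) + 84.63.
τ = M/ṁ = 554.099 s; T_ss = T_in + Q̇/(ṁ c_p) = 23.9702 °C.
T(t) = T_ss + (T₀ − T_ss) e^(−t/τ). Set T = 22.08:
e^(−t/τ) = (22.08 − 23.9702)/(10.19 − 23.9702) = 0.137170
t = −554.099 · ln(0.137170) = 1100.74 s.

1101 s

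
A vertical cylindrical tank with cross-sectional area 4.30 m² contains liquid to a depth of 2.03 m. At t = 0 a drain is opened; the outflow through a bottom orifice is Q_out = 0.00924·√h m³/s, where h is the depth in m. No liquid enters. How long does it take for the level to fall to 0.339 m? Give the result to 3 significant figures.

With no inflow, A dh/dt = −0.00924 √h.
This is separable: 2 d(√h)/dt = −0.00924/A, so √h = √h₀ − (0.00924/(2A)) t.
t = 2A(√h₀ − √h)/0.00924 = 2·4.30·(√2.03 − √0.339)/0.00924
  = 8.6000 × (1.4248 − 0.58224) / 0.00924 = 784.19 s.

784 s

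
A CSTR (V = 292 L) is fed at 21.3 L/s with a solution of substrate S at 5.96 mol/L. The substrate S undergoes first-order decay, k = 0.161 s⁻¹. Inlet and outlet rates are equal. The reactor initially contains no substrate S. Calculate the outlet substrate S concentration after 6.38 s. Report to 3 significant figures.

1.44 mol/L

Species balance: V dC/dt = Q C_in − Q C − k V C.
This is linear with rate a = Q/V + k = 0.23395 s⁻¹.
C_ss = Q C_in/(Q + kV) = 1.8584 mol/L; C(t) = C_ss + (C₀ − C_ss) e^(−a t).
C(6.38) = 1.8584 + (-1.8584)·e^(−0.23395·6.38) = 1.8584 + (-1.8584)·0.22479 = 1.4406 mol/L.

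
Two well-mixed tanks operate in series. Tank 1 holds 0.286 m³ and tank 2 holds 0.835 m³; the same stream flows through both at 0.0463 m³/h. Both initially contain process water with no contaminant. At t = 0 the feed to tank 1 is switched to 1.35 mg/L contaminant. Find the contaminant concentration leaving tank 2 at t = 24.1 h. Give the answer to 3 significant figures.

0.825 mg/L

Species balance on tank i: dCᵢ/dt = (Cᵢ₋₁ − Cᵢ)/τᵢ with τᵢ = Vᵢ/Q.
τ₁ = 0.286/0.0463 = 6.1771 h; τ₂ = 0.835/0.0463 = 18.035 h.
Tank 1: C₁ = C_in(1 − e^(−t/τ₁)). Tank 2 (τ₁ ≠ τ₂): C₂ = C_in[1 − (τ₁ e^(−t/τ₁) − τ₂ e^(−t/τ₂))/(τ₁ − τ₂)].
At t = 24.1: e^(−t/τ₁) = 0.020212, e^(−t/τ₂) = 0.26281.
C₂ = 1.35·[1 − (6.1771·0.020212 − 18.035·0.26281)/(-11.857)] = 1.35·0.61081 = 0.82459 mg/L.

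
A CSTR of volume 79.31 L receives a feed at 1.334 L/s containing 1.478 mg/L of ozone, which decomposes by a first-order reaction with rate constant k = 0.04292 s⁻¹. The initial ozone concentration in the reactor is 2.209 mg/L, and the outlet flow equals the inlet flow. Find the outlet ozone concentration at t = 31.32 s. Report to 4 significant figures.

0.6922 mg/L

Species balance: V dC/dt = Q C_in − Q C − k V C.
This is linear with rate a = Q/V + k = 0.0597401 s⁻¹.
C_ss = Q C_in/(Q + kV) = 0.416137 mg/L; C(t) = C_ss + (C₀ − C_ss) e^(−a t).
C(31.32) = 0.416137 + (1.79286)·e^(−0.0597401·31.32) = 0.416137 + (1.79286)·0.153961 = 0.692167 mg/L.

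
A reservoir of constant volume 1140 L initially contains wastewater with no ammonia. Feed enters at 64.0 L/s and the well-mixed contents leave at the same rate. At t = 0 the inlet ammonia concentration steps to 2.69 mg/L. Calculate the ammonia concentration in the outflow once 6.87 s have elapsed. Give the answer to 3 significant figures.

Unsteady species balance (constant V, well mixed): V dC/dt = Q(C_in − C).
Rewrite as dC/dt + C/τ = C_in/τ, τ = V/Q = 17.812 s.
Integrating: C(t) = C_in + (C₀ − C_in) e^(−t/τ).
C(6.87) = 2.69 + (0 − 2.69)·e^(−6.87/17.812) = 2.69 + (-2.6900)·0.67999 = 0.86084 mg/L.

0.861 mg/L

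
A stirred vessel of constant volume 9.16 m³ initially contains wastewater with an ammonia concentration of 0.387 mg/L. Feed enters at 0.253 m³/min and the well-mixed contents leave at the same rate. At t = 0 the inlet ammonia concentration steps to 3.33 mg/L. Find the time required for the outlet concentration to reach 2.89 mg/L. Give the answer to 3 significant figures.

Accumulation = in − out for the solute gives V dC/dt = Q(C_in − C), so τ = V/Q = 36.206 min.
C(t) = C_in + (C₀ − C_in) e^(−t/τ). Set C = 2.89 and solve for t:
e^(−t/τ) = (C − C_in)/(C₀ − C_in) = (2.89 − 3.33)/(0.387 − 3.33) = 0.14951
t = −τ ln(…) = 36.206 × 1.9004 = 68.805 min.

68.8 min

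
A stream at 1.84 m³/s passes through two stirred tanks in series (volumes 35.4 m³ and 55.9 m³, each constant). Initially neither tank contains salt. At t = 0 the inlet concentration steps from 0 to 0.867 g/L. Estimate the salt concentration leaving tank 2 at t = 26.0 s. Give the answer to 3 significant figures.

0.250 g/L

Species balance on tank i: dCᵢ/dt = (Cᵢ₋₁ − Cᵢ)/τᵢ with τᵢ = Vᵢ/Q.
τ₁ = 35.4/1.84 = 19.239 s; τ₂ = 55.9/1.84 = 30.380 s.
Tank 1: C₁ = C_in(1 − e^(−t/τ₁)). Tank 2 (τ₁ ≠ τ₂): C₂ = C_in[1 − (τ₁ e^(−t/τ₁) − τ₂ e^(−t/τ₂))/(τ₁ − τ₂)].
At t = 26.0: e^(−t/τ₁) = 0.25887, e^(−t/τ₂) = 0.42494.
C₂ = 0.867·[1 − (19.239·0.25887 − 30.380·0.42494)/(-11.141)] = 0.867·0.28830 = 0.24996 g/L.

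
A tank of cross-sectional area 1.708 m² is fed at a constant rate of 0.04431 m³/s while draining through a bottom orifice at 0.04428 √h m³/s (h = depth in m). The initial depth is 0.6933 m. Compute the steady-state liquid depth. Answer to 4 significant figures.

1.001 m

Level balance: A dh/dt = 0.04431 − 0.04428 √h. Setting dh/dt = 0:
Q_in = 0.04428 √h_ss ⇒ √h_ss = 0.04431/0.04428 = 1.00068.
h_ss = 1.00068² = 1.00136 m. (Since h₀ = 0.6933 m < h_ss, the level will rise toward this value.)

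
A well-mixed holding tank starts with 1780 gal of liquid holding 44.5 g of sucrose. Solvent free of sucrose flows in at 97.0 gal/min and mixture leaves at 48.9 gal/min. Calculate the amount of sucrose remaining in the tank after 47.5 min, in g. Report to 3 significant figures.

Total volume: dV/dt = Q_in − Q_out = 48.100 gal/min, so V(t) = 1780 + 48.100 t and V(47.5) = 4064.8 gal.
Species balance (pure solvent in): dm/dt = −Q_out · m/V(t).
Separate: dm/m = −Q_out dt/V(t) ⇒ ln(m/m₀) = −(Q_out/(Q_in−Q_out)) ln(V/V₀).
m = m₀ (V₀/V)^(Q_out/(Q_in−Q_out)) = 44.5 × (1780/4064.8)^(1.0166) = 19.221 g.

19.2 g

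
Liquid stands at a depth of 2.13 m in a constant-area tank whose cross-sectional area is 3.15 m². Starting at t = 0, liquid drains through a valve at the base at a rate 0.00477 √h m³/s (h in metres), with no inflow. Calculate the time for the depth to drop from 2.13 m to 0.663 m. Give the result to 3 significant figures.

852 s

Volume balance on the tank: A dh/dt = −0.00477 √h.
∫ h^(−1/2) dh = −(0.00477/A) ∫ dt, giving 2√h = 2√h₀ − (0.00477/A) t.
t = 2A(√h₀ − √h)/0.00477 = 2·3.15·(√2.13 − √0.663)/0.00477
  = 6.3000 × (1.4595 − 0.81425) / 0.00477 = 852.16 s.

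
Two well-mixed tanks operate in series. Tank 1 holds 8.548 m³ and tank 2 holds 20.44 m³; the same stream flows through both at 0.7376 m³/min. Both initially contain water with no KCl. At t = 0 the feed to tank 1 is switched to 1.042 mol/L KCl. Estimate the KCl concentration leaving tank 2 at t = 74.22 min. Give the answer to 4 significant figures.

0.9202 mol/L

Time constants: τᵢ = Vᵢ/Q for each well-mixed tank.
τ₁ = 8.548/0.7376 = 11.5889 min; τ₂ = 20.44/0.7376 = 27.7115 min.
Tank 1: C₁ = C_in(1 − e^(−t/τ₁)). Tank 2 (τ₁ ≠ τ₂): C₂ = C_in[1 − (τ₁ e^(−t/τ₁) − τ₂ e^(−t/τ₂))/(τ₁ − τ₂)].
At t = 74.22: e^(−t/τ₁) = 0.00165429, e^(−t/τ₂) = 0.0686791.
C₂ = 1.042·[1 − (11.5889·0.00165429 − 27.7115·0.0686791)/(-16.1226)] = 1.042·0.883143 = 0.920235 mol/L.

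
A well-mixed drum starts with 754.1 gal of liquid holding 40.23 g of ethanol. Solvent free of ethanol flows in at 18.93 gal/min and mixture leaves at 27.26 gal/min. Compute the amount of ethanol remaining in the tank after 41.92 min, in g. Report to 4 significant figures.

5.257 g

Total volume: dV/dt = Q_in − Q_out = -8.33000 gal/min, so V(t) = 754.1 − 8.33000 t and V(41.92) = 404.906 gal.
Species balance (pure solvent in): dm/dt = −Q_out · m/V(t).
dm/m = −Q_out dt/(V₀ − 8.33000 t); integrating gives ln(m/m₀) = −(Q_out/(Q_in−Q_out)) ln(V/V₀).
m = m₀ (V₀/V)^(Q_out/(Q_in−Q_out)) = 40.23 × (754.1/404.906)^(-3.27251) = 5.25690 g.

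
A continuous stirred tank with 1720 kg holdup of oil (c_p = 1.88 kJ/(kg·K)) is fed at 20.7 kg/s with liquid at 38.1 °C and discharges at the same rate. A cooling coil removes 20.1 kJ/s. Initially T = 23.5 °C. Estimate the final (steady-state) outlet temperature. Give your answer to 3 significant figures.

M c_p dT/dt = ṁ c_p (T_in − T) − Q̇.
At steady state dT/dt = 0 ⇒ T_ss = T_in − Q̇/(ṁ c_p) = 38.1 − 20.1/(20.7·1.88) = 37.584 °C.

37.6 °C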